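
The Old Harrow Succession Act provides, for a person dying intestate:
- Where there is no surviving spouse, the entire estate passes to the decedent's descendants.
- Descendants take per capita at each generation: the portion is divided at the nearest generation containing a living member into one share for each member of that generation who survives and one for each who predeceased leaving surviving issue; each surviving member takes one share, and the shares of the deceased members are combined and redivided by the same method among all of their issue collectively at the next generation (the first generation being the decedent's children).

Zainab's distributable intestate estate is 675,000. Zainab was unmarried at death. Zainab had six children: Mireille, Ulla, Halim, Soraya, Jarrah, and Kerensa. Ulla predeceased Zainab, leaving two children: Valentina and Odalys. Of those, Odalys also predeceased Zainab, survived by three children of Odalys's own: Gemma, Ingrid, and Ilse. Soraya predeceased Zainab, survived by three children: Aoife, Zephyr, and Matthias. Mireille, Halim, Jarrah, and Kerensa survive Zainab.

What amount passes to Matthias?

Matthias receives 45,000.

The entire 675,000 passes to the descendants.
That amount (675,000) is divided at the children's generation into 6 shares of 112,500. Mireille, Halim, Jarrah, and Kerensa each take 112,500. The 2 shares of the deceased (Ulla and Soraya) are combined into a pool of 225,000.
That pool (225,000) is divided at the grandchildren's generation into 5 shares of 45,000. Valentina, Aoife, Zephyr, and Matthias each take 45,000. The remaining share for the deceased Odalys (45,000) is carried to the next generation.
That pool (45,000) is divided at the great-grandchildren's generation equally among Gemma, Ingrid, and Ilse: 15,000 each.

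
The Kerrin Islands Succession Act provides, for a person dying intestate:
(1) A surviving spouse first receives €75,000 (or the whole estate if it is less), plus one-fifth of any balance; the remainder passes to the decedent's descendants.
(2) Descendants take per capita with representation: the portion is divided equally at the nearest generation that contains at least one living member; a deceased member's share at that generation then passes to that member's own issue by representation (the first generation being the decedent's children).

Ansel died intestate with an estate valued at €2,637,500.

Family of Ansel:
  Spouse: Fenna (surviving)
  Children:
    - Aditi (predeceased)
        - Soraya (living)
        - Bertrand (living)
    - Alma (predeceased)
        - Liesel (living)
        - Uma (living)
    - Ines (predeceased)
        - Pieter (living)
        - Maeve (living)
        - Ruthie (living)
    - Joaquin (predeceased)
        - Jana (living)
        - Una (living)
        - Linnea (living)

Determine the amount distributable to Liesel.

Liesel receives €205,000.

Fenna first takes €75,000, leaving a balance of €2,562,500. Fenna then takes one-fifth of the balance (€512,500), for a total of €587,500. The remaining €2,050,000 passes to the descendants.
No child survives, so the initial division is made at the grandchildren's generation.
The descendants' portion (€2,050,000) is divided into 10 shares of €205,000: Soraya, Bertrand, Liesel, Uma, Pieter, Maeve, Ruthie, Jana, Una, and Linnea each take €205,000.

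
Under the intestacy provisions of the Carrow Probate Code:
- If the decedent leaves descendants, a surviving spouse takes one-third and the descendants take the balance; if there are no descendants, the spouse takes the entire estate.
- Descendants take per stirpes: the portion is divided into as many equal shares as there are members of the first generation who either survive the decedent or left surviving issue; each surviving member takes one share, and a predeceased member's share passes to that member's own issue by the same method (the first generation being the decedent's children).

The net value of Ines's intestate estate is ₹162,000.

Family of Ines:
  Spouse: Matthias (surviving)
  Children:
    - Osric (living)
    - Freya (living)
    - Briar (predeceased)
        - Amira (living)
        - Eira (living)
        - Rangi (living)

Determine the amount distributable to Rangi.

Matthias takes one-third of ₹162,000 = ₹54,000. The remaining ₹108,000 passes to the descendants.
The descendants' portion (₹108,000) is divided into 3 shares of ₹36,000: Osric and Freya each take ₹36,000; Briar's ₹36,000 share passes to Briar's issue.
Briar's share (₹36,000) is divided into 3 shares of ₹12,000: Amira, Eira, and Rangi each take ₹12,000.

Rangi receives ₹12,000.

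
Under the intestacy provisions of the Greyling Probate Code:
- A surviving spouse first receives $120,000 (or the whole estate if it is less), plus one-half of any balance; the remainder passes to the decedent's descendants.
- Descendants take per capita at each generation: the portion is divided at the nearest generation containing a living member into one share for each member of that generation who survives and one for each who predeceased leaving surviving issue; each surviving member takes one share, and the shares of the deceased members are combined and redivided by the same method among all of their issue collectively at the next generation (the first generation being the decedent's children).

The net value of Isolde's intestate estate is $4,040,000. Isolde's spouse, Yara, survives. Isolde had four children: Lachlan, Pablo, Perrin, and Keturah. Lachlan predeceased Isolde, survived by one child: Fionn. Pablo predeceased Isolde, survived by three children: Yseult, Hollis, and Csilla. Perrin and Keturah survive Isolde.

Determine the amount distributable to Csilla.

Csilla receives $245,000.

Yara first takes $120,000, leaving a balance of $3,920,000. Yara then takes one-half of the balance ($1,960,000), for a total of $2,080,000. The remaining $1,960,000 passes to the descendants.
The descendants' portion ($1,960,000) is divided at the children's generation into 4 shares of $490,000. Perrin and Keturah each take $490,000. The 2 shares of the deceased (Lachlan and Pablo) are combined into a pool of $980,000.
That pool ($980,000) is divided at the grandchildren's generation equally among Fionn, Yseult, Hollis, and Csilla: $245,000 each.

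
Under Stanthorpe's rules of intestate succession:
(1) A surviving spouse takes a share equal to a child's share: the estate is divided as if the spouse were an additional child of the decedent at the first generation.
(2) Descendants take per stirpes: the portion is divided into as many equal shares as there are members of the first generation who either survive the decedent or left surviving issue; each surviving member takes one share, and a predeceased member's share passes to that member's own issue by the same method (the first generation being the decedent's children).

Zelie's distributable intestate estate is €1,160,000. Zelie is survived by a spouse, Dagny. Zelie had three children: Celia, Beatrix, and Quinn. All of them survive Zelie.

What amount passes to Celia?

Celia receives €290,000.

The spouse counts as an additional share at the children's level, so there are 4 primary shares of €290,000. Dagny takes one such share (€290,000).
The children's combined portion (€870,000) is divided into 3 shares of €290,000: Celia, Beatrix, and Quinn each take €290,000.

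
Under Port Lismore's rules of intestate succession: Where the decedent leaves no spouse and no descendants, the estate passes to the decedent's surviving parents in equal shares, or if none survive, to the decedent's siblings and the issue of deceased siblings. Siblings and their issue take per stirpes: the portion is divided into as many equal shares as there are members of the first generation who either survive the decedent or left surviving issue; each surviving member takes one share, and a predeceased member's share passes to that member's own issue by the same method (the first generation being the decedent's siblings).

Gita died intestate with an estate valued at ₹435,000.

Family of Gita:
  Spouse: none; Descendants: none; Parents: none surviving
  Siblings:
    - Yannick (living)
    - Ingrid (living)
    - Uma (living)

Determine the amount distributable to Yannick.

The entire ₹435,000 passes to the siblings and their issue.
That amount (₹435,000) is divided into 3 shares of ₹145,000: Yannick, Ingrid, and Uma each take ₹145,000.

Yannick receives ₹145,000.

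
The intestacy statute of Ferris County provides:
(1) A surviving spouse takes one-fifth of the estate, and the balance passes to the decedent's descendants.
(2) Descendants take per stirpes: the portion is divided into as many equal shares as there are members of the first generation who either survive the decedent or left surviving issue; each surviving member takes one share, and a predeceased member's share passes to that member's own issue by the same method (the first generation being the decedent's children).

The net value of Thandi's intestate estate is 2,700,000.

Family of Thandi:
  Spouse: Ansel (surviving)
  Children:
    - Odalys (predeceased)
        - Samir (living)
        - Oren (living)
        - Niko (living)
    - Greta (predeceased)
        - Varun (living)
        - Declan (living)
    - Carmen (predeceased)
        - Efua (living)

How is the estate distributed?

Ansel: 540,000; Samir: 240,000; Oren: 240,000; Niko: 240,000; Varun: 360,000; Declan: 360,000; Efua: 720,000

Ansel takes one-fifth of 2,700,000 = 540,000. The remaining 2,160,000 passes to the descendants.
The descendants' portion (2,160,000) is divided into 3 shares of 720,000: Odalys's 720,000 share passes to Odalys's issue; Greta's 720,000 share passes to Greta's issue; Carmen's 720,000 share passes to Carmen's issue.
Odalys's share (720,000) is divided into 3 shares of 240,000: Samir, Oren, and Niko each take 240,000.
Greta's share (720,000) is divided into 2 shares of 360,000: Varun and Declan each take 360,000.
Carmen's share (720,000) passes entirely to Efua.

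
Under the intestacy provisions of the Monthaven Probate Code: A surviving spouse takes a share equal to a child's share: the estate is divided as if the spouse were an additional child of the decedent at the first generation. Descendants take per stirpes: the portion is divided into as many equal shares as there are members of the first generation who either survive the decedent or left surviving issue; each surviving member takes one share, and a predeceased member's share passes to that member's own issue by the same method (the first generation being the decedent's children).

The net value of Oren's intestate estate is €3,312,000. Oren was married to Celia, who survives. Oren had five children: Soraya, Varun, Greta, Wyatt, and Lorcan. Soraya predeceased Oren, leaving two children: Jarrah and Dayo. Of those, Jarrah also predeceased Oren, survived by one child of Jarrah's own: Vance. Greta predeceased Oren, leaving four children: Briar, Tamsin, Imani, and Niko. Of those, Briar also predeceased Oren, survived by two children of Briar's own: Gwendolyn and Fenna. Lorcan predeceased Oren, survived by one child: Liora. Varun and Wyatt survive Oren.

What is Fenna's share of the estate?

The spouse counts as an additional share at the children's level, so there are 6 primary shares of €552,000. Celia takes one such share (€552,000).
The children's combined portion (€2,760,000) is divided into 5 shares of €552,000: Varun and Wyatt each take €552,000; Soraya's €552,000 share passes to Soraya's issue; Greta's €552,000 share passes to Greta's issue; Lorcan's €552,000 share passes to Lorcan's issue.
Soraya's share (€552,000) is divided into 2 shares of €276,000: Dayo takes €276,000; Jarrah's €276,000 share passes to Jarrah's issue.
Jarrah's share (€276,000) passes entirely to Vance.
Greta's share (€552,000) is divided into 4 shares of €138,000: Tamsin, Imani, and Niko each take €138,000; Briar's €138,000 share passes to Briar's issue.
Briar's share (€138,000) is divided into 2 shares of €69,000: Gwendolyn and Fenna each take €69,000.
Lorcan's share (€552,000) passes entirely to Liora.

Fenna receives €69,000.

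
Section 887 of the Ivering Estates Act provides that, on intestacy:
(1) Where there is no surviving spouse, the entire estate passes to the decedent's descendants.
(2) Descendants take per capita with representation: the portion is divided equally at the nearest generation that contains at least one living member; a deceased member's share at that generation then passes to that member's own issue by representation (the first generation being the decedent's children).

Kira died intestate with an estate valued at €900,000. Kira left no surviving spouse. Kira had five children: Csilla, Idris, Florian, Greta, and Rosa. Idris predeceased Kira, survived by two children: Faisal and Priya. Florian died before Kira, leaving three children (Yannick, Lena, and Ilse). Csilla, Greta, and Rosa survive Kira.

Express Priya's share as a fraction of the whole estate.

Priya receives 1/10 of the estate.

The entire €900,000 passes to the descendants.
That amount (€900,000) is divided into 5 shares of €180,000: Csilla, Greta, and Rosa each take €180,000; Idris's €180,000 share passes to Idris's issue; Florian's €180,000 share passes to Florian's issue.
Idris's share (€180,000) is divided into 2 shares of €90,000: Faisal and Priya each take €90,000.
Florian's share (€180,000) is divided into 3 shares of €60,000: Yannick, Lena, and Ilse each take €60,000.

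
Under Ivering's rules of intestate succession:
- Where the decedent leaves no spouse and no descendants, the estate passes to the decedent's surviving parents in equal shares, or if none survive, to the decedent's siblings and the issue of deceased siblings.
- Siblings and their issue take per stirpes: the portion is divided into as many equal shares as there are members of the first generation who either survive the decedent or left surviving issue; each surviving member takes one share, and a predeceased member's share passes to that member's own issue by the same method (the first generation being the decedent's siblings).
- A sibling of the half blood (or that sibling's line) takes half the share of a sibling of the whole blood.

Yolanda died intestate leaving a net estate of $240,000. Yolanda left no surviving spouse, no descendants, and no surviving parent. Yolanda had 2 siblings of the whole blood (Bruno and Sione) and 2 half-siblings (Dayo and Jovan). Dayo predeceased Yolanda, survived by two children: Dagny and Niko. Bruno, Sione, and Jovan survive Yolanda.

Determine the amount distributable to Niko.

The entire $240,000 passes to the siblings and their issue.
Counting each half-blood sibling's line as half a unit, there are 3 units in $240,000, so one unit is $80,000. Whole-blood lines (Bruno and Sione) take $80,000 each; half-blood lines (Dayo and Jovan) take $40,000 each.
Dayo's share ($40,000) is divided into 2 shares of $20,000: Dagny and Niko each take $20,000.

Niko receives $20,000.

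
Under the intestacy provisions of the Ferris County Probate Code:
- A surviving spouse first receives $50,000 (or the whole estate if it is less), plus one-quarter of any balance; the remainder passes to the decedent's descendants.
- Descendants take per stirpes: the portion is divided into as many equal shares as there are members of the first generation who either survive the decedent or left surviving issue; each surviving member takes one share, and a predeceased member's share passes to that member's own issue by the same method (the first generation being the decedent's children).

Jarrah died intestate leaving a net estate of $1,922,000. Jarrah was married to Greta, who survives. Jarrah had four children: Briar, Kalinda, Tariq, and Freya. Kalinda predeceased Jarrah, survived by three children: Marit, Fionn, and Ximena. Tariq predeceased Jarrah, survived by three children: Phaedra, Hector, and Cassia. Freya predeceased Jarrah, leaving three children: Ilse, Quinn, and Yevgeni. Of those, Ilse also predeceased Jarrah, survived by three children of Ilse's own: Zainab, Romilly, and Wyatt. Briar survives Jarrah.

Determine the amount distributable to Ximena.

Greta first takes $50,000, leaving a balance of $1,872,000. Greta then takes one-quarter of the balance ($468,000), for a total of $518,000. The remaining $1,404,000 passes to the descendants.
The descendants' portion ($1,404,000) is divided into 4 shares of $351,000: Briar takes $351,000; Kalinda's $351,000 share passes to Kalinda's issue; Tariq's $351,000 share passes to Tariq's issue; Freya's $351,000 share passes to Freya's issue.
Kalinda's share ($351,000) is divided into 3 shares of $117,000: Marit, Fionn, and Ximena each take $117,000.
Tariq's share ($351,000) is divided into 3 shares of $117,000: Phaedra, Hector, and Cassia each take $117,000.
Freya's share ($351,000) is divided into 3 shares of $117,000: Quinn and Yevgeni each take $117,000; Ilse's $117,000 share passes to Ilse's issue.
Ilse's share ($117,000) is divided into 3 shares of $39,000: Zainab, Romilly, and Wyatt each take $39,000.

Ximena receives $117,000.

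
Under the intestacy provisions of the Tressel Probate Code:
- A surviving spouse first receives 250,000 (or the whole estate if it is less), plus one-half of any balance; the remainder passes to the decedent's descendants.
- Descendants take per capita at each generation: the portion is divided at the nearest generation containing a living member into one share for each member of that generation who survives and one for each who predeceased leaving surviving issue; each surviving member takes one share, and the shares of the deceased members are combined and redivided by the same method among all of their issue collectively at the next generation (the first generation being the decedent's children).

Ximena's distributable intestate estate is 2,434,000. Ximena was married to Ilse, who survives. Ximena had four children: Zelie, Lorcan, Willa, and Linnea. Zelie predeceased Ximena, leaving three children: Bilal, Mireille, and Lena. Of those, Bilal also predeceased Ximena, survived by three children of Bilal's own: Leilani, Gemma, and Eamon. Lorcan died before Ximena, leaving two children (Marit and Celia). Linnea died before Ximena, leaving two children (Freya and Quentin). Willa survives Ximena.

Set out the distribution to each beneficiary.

Ilse: 1,342,000; Leilani: 39,000; Gemma: 39,000; Eamon: 39,000; Mireille: 117,000; Lena: 117,000; Marit: 117,000; Celia: 117,000; Willa: 273,000; Freya: 117,000; Quentin: 117,000

Ilse first takes 250,000, leaving a balance of 2,184,000. Ilse then takes one-half of the balance (1,092,000), for a total of 1,342,000. The remaining 1,092,000 passes to the descendants.
The descendants' portion (1,092,000) is divided at the children's generation into 4 shares of 273,000. Willa takes 273,000. The 3 shares of the deceased (Zelie, Lorcan, and Linnea) are combined into a pool of 819,000.
That pool (819,000) is divided at the grandchildren's generation into 7 shares of 117,000. Mireille, Lena, Marit, Celia, Freya, and Quentin each take 117,000. The remaining share for the deceased Bilal (117,000) is carried to the next generation.
That pool (117,000) is divided at the great-grandchildren's generation equally among Leilani, Gemma, and Eamon: 39,000 each.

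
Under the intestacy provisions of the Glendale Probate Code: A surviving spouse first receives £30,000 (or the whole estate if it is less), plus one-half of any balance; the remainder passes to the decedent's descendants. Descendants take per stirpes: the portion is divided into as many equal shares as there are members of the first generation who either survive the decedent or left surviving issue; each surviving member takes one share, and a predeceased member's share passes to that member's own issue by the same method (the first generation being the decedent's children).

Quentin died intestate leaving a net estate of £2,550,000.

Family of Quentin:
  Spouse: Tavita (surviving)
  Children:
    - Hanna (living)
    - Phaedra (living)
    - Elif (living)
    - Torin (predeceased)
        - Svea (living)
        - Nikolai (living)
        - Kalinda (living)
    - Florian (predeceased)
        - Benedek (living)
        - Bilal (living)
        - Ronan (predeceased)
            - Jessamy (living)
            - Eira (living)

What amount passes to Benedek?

Tavita first takes £30,000, leaving a balance of £2,520,000. Tavita then takes one-half of the balance (£1,260,000), for a total of £1,290,000. The remaining £1,260,000 passes to the descendants.
The descendants' portion (£1,260,000) is divided into 5 shares of £252,000: Hanna, Phaedra, and Elif each take £252,000; Torin's £252,000 share passes to Torin's issue; Florian's £252,000 share passes to Florian's issue.
Torin's share (£252,000) is divided into 3 shares of £84,000: Svea, Nikolai, and Kalinda each take £84,000.
Florian's share (£252,000) is divided into 3 shares of £84,000: Benedek and Bilal each take £84,000; Ronan's £84,000 share passes to Ronan's issue.
Ronan's share (£84,000) is divided into 2 shares of £42,000: Jessamy and Eira each take £42,000.

Benedek receives £84,000.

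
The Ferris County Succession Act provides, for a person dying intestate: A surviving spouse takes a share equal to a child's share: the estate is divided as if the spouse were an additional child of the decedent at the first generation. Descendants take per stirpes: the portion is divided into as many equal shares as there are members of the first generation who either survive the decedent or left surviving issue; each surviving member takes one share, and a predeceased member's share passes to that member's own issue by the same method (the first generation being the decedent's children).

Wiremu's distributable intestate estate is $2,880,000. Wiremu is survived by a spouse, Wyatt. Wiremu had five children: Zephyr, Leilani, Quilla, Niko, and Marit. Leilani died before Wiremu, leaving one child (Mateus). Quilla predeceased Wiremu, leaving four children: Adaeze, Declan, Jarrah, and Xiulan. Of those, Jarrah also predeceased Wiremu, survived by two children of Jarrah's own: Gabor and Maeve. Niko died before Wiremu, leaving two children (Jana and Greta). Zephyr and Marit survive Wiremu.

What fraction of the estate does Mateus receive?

The spouse counts as an additional share at the children's level, so there are 6 primary shares of $480,000. Wyatt takes one such share ($480,000).
The children's combined portion ($2,400,000) is divided into 5 shares of $480,000: Zephyr and Marit each take $480,000; Leilani's $480,000 share passes to Leilani's issue; Quilla's $480,000 share passes to Quilla's issue; Niko's $480,000 share passes to Niko's issue.
Leilani's share ($480,000) passes entirely to Mateus.
Quilla's share ($480,000) is divided into 4 shares of $120,000: Adaeze, Declan, and Xiulan each take $120,000; Jarrah's $120,000 share passes to Jarrah's issue.
Jarrah's share ($120,000) is divided into 2 shares of $60,000: Gabor and Maeve each take $60,000.
Niko's share ($480,000) is divided into 2 shares of $240,000: Jana and Greta each take $240,000.

Mateus receives 1/6 of the estate.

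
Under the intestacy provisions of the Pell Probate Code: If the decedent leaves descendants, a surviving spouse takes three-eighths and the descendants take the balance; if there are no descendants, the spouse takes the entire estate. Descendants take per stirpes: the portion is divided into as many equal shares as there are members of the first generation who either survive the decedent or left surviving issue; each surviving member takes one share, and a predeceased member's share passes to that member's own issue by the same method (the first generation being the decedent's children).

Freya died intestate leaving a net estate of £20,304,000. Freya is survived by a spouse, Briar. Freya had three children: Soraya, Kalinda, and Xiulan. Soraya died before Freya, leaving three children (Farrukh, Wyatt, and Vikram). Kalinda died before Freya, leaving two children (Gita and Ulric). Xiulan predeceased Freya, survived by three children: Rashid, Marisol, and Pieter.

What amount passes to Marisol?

Briar takes three-eighths of £20,304,000 = £7,614,000. The remaining £12,690,000 passes to the descendants.
The descendants' portion (£12,690,000) is divided into 3 shares of £4,230,000: Soraya's £4,230,000 share passes to Soraya's issue; Kalinda's £4,230,000 share passes to Kalinda's issue; Xiulan's £4,230,000 share passes to Xiulan's issue.
Soraya's share (£4,230,000) is divided into 3 shares of £1,410,000: Farrukh, Wyatt, and Vikram each take £1,410,000.
Kalinda's share (£4,230,000) is divided into 2 shares of £2,115,000: Gita and Ulric each take £2,115,000.
Xiulan's share (£4,230,000) is divided into 3 shares of £1,410,000: Rashid, Marisol, and Pieter each take £1,410,000.

Marisol receives £1,410,000.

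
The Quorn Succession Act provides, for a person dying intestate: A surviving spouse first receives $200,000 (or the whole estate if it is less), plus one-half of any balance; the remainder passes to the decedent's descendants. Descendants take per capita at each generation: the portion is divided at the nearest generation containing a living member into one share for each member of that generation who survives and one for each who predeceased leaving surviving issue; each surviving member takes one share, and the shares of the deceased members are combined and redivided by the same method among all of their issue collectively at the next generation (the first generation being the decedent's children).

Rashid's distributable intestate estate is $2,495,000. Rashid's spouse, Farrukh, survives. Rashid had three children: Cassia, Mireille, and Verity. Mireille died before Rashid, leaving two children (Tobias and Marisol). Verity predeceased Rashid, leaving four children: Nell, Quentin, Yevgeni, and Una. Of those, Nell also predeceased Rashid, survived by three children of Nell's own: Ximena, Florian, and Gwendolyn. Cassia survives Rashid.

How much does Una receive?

Una receives $127,500.

Farrukh first takes $200,000, leaving a balance of $2,295,000. Farrukh then takes one-half of the balance ($1,147,500), for a total of $1,347,500. The remaining $1,147,500 passes to the descendants.
The descendants' portion ($1,147,500) is divided at the children's generation into 3 shares of $382,500. Cassia takes $382,500. The 2 shares of the deceased (Mireille and Verity) are combined into a pool of $765,000.
That pool ($765,000) is divided at the grandchildren's generation into 6 shares of $127,500. Tobias, Marisol, Quentin, Yevgeni, and Una each take $127,500. The remaining share for the deceased Nell ($127,500) is carried to the next generation.
That pool ($127,500) is divided at the great-grandchildren's generation equally among Ximena, Florian, and Gwendolyn: $42,500 each.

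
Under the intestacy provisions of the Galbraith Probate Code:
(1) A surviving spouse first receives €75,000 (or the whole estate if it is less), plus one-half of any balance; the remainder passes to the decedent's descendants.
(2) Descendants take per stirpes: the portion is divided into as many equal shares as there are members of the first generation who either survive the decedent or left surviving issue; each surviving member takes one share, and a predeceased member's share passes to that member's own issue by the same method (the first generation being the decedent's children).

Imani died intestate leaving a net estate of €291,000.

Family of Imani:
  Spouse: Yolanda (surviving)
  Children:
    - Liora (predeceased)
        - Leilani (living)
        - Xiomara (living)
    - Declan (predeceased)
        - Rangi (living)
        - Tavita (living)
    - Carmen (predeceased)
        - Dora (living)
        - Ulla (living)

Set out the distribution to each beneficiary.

Yolanda first takes €75,000, leaving a balance of €216,000. Yolanda then takes one-half of the balance (€108,000), for a total of €183,000. The remaining €108,000 passes to the descendants.
The descendants' portion (€108,000) is divided into 3 shares of €36,000: Liora's €36,000 share passes to Liora's issue; Declan's €36,000 share passes to Declan's issue; Carmen's €36,000 share passes to Carmen's issue.
Liora's share (€36,000) is divided into 2 shares of €18,000: Leilani and Xiomara each take €18,000.
Declan's share (€36,000) is divided into 2 shares of €18,000: Rangi and Tavita each take €18,000.
Carmen's share (€36,000) is divided into 2 shares of €18,000: Dora and Ulla each take €18,000.

Yolanda: €183,000; Leilani: €18,000; Xiomara: €18,000; Rangi: €18,000; Tavita: €18,000; Dora: €18,000; Ulla: €18,000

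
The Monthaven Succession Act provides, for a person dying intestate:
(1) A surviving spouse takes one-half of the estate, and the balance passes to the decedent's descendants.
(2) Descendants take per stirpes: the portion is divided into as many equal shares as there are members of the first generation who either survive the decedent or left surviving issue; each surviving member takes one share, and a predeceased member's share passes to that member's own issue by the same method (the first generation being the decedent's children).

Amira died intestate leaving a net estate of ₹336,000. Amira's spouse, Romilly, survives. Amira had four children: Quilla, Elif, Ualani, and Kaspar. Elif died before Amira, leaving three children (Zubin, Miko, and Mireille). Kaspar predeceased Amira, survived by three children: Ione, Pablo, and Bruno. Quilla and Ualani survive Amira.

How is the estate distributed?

Romilly: ₹168,000; Quilla: ₹42,000; Zubin: ₹14,000; Miko: ₹14,000; Mireille: ₹14,000; Ualani: ₹42,000; Ione: ₹14,000; Pablo: ₹14,000; Bruno: ₹14,000

Romilly takes one-half of ₹336,000 = ₹168,000. The remaining ₹168,000 passes to the descendants.
The descendants' portion (₹168,000) is divided into 4 shares of ₹42,000: Quilla and Ualani each take ₹42,000; Elif's ₹42,000 share passes to Elif's issue; Kaspar's ₹42,000 share passes to Kaspar's issue.
Elif's share (₹42,000) is divided into 3 shares of ₹14,000: Zubin, Miko, and Mireille each take ₹14,000.
Kaspar's share (₹42,000) is divided into 3 shares of ₹14,000: Ione, Pablo, and Bruno each take ₹14,000.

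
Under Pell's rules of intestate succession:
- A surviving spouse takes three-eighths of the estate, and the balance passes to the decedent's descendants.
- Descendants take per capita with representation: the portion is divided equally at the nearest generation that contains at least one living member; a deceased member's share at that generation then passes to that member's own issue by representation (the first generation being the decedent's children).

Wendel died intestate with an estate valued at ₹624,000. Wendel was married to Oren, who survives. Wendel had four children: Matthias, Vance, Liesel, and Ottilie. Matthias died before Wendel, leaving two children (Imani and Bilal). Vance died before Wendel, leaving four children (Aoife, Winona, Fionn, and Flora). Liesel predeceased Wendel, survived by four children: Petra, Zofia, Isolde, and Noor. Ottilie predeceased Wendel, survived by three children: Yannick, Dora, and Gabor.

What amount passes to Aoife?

Aoife receives ₹30,000.

Oren takes three-eighths of ₹624,000 = ₹234,000. The remaining ₹390,000 passes to the descendants.
No child survives, so the initial division is made at the grandchildren's generation.
The descendants' portion (₹390,000) is divided into 13 shares of ₹30,000: Imani, Bilal, Aoife, Winona, Fionn, Flora, Petra, Zofia, Isolde, Noor, Yannick, Dora, and Gabor each take ₹30,000.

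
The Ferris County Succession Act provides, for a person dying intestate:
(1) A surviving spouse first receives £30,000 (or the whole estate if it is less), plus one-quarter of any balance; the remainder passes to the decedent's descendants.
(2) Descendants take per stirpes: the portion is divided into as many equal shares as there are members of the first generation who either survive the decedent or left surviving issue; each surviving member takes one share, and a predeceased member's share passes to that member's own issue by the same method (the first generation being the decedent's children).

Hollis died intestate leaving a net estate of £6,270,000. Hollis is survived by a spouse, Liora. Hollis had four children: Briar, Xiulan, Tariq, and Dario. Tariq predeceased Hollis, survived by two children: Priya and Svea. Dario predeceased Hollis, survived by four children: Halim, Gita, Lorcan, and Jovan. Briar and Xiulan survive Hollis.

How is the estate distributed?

Liora first takes £30,000, leaving a balance of £6,240,000. Liora then takes one-quarter of the balance (£1,560,000), for a total of £1,590,000. The remaining £4,680,000 passes to the descendants.
The descendants' portion (£4,680,000) is divided into 4 shares of £1,170,000: Briar and Xiulan each take £1,170,000; Tariq's £1,170,000 share passes to Tariq's issue; Dario's £1,170,000 share passes to Dario's issue.
Tariq's share (£1,170,000) is divided into 2 shares of £585,000: Priya and Svea each take £585,000.
Dario's share (£1,170,000) is divided into 4 shares of £292,500: Halim, Gita, Lorcan, and Jovan each take £292,500.

Liora: £1,590,000; Briar: £1,170,000; Xiulan: £1,170,000; Priya: £585,000; Svea: £585,000; Halim: £292,500; Gita: £292,500; Lorcan: £292,500; Jovan: £292,500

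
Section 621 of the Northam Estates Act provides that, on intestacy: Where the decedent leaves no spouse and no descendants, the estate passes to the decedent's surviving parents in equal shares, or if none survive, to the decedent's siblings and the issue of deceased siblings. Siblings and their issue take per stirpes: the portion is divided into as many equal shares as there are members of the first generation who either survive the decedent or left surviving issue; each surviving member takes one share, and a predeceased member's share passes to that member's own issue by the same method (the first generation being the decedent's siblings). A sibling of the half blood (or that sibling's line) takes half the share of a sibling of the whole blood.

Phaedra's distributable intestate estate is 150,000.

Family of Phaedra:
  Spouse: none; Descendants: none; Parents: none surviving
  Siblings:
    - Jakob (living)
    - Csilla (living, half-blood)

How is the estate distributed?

The entire 150,000 passes to the siblings and their issue.
Counting each half-blood sibling's line as half a unit, there are 3/2 units in 150,000, so one unit is 100,000. Whole-blood lines (Jakob) take 100,000 each; half-blood lines (Csilla) take 50,000 each.

Jakob: 100,000; Csilla: 50,000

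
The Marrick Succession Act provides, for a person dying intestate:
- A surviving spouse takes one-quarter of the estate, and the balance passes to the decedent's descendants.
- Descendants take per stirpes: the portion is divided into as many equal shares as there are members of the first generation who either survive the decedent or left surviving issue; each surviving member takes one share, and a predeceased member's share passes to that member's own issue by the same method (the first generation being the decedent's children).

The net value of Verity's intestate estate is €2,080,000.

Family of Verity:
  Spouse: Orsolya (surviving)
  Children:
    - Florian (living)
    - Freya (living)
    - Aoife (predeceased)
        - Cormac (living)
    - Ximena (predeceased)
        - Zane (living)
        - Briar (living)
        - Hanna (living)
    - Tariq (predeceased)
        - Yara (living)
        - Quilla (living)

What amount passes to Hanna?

Hanna receives €104,000.

Orsolya takes one-quarter of €2,080,000 = €520,000. The remaining €1,560,000 passes to the descendants.
The descendants' portion (€1,560,000) is divided into 5 shares of €312,000: Florian and Freya each take €312,000; Aoife's €312,000 share passes to Aoife's issue; Ximena's €312,000 share passes to Ximena's issue; Tariq's €312,000 share passes to Tariq's issue.
Aoife's share (€312,000) passes entirely to Cormac.
Ximena's share (€312,000) is divided into 3 shares of €104,000: Zane, Briar, and Hanna each take €104,000.
Tariq's share (€312,000) is divided into 2 shares of €156,000: Yara and Quilla each take €156,000.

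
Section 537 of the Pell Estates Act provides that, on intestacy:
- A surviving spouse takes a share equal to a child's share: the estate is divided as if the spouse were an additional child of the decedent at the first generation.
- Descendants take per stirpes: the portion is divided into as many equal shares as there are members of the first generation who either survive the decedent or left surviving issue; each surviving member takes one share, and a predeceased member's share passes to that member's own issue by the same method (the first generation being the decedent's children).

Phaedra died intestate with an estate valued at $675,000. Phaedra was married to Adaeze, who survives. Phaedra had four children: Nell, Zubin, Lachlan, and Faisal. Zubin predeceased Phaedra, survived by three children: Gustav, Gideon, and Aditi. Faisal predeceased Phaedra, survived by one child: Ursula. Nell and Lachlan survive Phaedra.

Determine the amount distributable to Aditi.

Aditi receives $45,000.

The spouse counts as an additional share at the children's level, so there are 5 primary shares of $135,000. Adaeze takes one such share ($135,000).
The children's combined portion ($540,000) is divided into 4 shares of $135,000: Nell and Lachlan each take $135,000; Zubin's $135,000 share passes to Zubin's issue; Faisal's $135,000 share passes to Faisal's issue.
Zubin's share ($135,000) is divided into 3 shares of $45,000: Gustav, Gideon, and Aditi each take $45,000.
Faisal's share ($135,000) passes entirely to Ursula.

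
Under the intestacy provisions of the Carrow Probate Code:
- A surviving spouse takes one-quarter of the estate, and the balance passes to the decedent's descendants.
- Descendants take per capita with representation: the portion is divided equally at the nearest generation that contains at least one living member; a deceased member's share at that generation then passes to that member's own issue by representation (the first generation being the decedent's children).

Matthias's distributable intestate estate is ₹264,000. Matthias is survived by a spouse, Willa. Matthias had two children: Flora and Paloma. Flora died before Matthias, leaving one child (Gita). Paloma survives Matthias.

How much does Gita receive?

Gita receives ₹99,000.

Willa takes one-quarter of ₹264,000 = ₹66,000. The remaining ₹198,000 passes to the descendants.
The descendants' portion (₹198,000) is divided into 2 shares of ₹99,000: Paloma takes ₹99,000; Flora's ₹99,000 share passes to Flora's issue.
Flora's share (₹99,000) passes entirely to Gita.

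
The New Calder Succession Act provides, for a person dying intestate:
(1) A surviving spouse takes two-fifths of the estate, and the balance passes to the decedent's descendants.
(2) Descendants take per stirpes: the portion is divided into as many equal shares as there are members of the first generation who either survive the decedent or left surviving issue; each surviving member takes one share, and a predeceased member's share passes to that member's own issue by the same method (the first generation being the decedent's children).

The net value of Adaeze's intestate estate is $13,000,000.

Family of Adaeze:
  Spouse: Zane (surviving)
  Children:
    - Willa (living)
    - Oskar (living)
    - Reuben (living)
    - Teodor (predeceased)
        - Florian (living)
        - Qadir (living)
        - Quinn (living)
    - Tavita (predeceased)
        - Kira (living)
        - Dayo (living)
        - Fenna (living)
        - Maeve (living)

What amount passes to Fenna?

Zane takes two-fifths of $13,000,000 = $5,200,000. The remaining $7,800,000 passes to the descendants.
The descendants' portion ($7,800,000) is divided into 5 shares of $1,560,000: Willa, Oskar, and Reuben each take $1,560,000; Teodor's $1,560,000 share passes to Teodor's issue; Tavita's $1,560,000 share passes to Tavita's issue.
Teodor's share ($1,560,000) is divided into 3 shares of $520,000: Florian, Qadir, and Quinn each take $520,000.
Tavita's share ($1,560,000) is divided into 4 shares of $390,000: Kira, Dayo, Fenna, and Maeve each take $390,000.

Fenna receives $390,000.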